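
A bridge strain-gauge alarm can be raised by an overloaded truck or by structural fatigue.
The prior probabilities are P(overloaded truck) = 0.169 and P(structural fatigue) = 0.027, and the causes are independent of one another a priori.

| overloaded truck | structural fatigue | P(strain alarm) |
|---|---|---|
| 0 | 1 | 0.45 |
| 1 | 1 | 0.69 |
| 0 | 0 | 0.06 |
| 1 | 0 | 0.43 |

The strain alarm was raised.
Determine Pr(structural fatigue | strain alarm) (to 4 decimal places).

P(strain alarm) = 0.06·0.831·0.973 + 0.45·0.831·0.027 + 0.43·0.169·0.973 + 0.69·0.169·0.027 = 0.048514 + 0.010097 + 0.070708 + 0.003148 = 0.132467
Restricting to configurations with structural fatigue present: 0.010097 + 0.003148 = 0.013245.
Hence the posterior is 0.013245/0.132467 ≈ 0.1000.

Pr(structural fatigue | strain alarm) ≈ 0.1000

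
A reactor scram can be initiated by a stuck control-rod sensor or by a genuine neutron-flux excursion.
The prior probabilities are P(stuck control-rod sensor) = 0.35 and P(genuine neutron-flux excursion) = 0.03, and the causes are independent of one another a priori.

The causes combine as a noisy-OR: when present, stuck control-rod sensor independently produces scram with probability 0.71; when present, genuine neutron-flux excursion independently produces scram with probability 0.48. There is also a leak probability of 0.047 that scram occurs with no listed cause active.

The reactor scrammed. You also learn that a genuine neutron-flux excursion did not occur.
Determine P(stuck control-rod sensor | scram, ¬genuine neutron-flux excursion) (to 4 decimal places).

P(stuck control-rod sensor | scram, ¬genuine neutron-flux excursion) ≈ 0.8924

Under noisy-OR, P(scram | causes) = 1 − (1−0.047)·∏(1−qᵢ) over the active causes.
Sum P(scram|·) weighted by the priors over both values of stuck control-rod sensor:
  P(scram | ¬genuine neutron-flux excursion) = 0.047×0.65 + 0.72363×0.35
        = 0.030550 + 0.253271 = 0.283821
The terms with stuck control-rod sensor present sum to 0.253271, so
  P(stuck control-rod sensor | scram, ¬genuine neutron-flux excursion) = 0.253271 / 0.283821 ≈ 0.8924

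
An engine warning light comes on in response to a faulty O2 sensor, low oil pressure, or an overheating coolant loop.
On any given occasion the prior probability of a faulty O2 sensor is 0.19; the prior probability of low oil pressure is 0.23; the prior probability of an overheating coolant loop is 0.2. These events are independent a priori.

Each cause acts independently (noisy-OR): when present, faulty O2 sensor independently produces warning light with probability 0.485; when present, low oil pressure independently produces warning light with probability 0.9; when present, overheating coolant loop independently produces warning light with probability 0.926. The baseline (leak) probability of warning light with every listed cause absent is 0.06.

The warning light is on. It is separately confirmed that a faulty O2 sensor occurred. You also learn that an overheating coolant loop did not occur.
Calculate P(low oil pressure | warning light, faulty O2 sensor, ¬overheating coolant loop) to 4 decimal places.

P(low oil pressure | warning light, faulty O2 sensor, ¬overheating coolant loop) ≈ 0.3552

Under noisy-OR, P(warning light | causes) = 1 − (1−0.06)·∏(1−qᵢ) over the active causes.
Sum P(warning light|·) weighted by the priors over both values of low oil pressure:
  P(warning light | faulty O2 sensor, ¬overheating coolant loop) = 0.5159*0.77 + 0.95159*0.23
        = 0.397243 + 0.218866 = 0.616109
Keeping only the low oil pressure-present terms gives 0.218866, so
  P(low oil pressure | warning light, faulty O2 sensor, ¬overheating coolant loop) = 0.218866 / 0.616109 ≈ 0.3552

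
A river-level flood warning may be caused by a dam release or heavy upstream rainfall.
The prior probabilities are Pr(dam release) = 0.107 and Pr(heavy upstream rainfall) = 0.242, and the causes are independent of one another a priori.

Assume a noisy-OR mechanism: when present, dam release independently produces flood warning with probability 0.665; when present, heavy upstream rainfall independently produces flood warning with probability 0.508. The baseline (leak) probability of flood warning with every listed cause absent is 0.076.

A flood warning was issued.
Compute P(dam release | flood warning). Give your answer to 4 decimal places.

Under noisy-OR, P(flood warning | causes) = 1 − (1−0.076)·∏(1−qᵢ) over the active causes.
Numerator (weight on configurations with dam release): 0.056000 + 0.021950 = 0.077950
Normalizer over all consistent configurations: 0.076·0.893·0.758 + 0.545392·0.893·0.242 + 0.69046·0.107·0.758 + 0.847706·0.107·0.242 = 0.247256
P(dam release | flood warning) = 0.077950/0.247256 ≈ 0.3153

P(dam release | flood warning) ≈ 0.3153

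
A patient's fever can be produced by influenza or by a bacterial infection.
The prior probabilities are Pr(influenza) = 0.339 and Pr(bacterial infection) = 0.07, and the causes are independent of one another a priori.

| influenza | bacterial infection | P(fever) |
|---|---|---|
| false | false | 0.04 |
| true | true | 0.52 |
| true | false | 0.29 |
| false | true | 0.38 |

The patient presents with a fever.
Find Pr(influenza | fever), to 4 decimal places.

Pr(influenza | fever) ≈ 0.7110

Enumerate the 4 (influenza, bacterial infection) configurations and weight by the priors:
  P(fever) = 0.04×0.661×0.93 + 0.38×0.661×0.07 + 0.29×0.339×0.93 + 0.52×0.339×0.07
        = 0.024589 + 0.017583 + 0.091428 + 0.012340 = 0.145940
The terms with influenza present sum to 0.103768, so
  P(influenza | fever) = 0.103768 / 0.145940 ≈ 0.7110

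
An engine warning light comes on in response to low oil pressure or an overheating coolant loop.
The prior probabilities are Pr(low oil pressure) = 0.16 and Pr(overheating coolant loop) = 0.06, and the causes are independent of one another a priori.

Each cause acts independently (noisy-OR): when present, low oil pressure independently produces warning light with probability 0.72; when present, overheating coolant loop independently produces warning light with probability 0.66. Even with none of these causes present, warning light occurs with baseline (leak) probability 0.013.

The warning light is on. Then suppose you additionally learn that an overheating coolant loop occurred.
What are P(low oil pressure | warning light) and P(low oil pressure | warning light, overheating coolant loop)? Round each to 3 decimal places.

P(low oil pressure | warning light) ≈ 0.729; P(low oil pressure | warning light, overheating coolant loop) ≈ 0.206

Under noisy-OR, P(warning light | causes) = 1 − (1−0.013)·∏(1−qᵢ) over the active causes.
For the numerator, keep only low oil pressure=true terms: 0.108835 + 0.008698 = 0.117533
The normalizing constant is 0.013·0.84·0.94 + 0.66442·0.84·0.06 + 0.72364·0.16·0.94 + 0.906038·0.16·0.06 = 0.161285
P(low oil pressure | warning light) = 0.117533/0.161285 ≈ 0.729

Now also conditioning on overheating coolant loop=true:
Enumerate both values of low oil pressure and weight by the priors:
  P(warning light | overheating coolant loop) = 0.66442*0.84 + 0.906038*0.16
        = 0.558113 + 0.144966 = 0.703079
Configurations with low oil pressure contribute 0.144966, so
  P(low oil pressure | warning light, overheating coolant loop) = 0.144966 / 0.703079 ≈ 0.206
— overheating coolant loop explains away the evidence for low oil pressure.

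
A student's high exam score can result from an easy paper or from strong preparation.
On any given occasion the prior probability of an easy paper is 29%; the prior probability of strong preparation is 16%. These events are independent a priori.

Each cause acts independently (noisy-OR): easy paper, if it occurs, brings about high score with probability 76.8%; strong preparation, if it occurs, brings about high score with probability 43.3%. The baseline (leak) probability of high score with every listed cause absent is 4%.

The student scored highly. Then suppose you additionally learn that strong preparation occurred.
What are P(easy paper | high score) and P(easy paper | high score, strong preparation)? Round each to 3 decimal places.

Under noisy-OR, P(high score | causes) = 1 − (1−0.04)·∏(1−qᵢ) over the active causes.
Numerator (weight on configurations with easy paper): 0.189345 + 0.040541 = 0.229886
Normalizer over all consistent configurations: 0.04·0.71·0.84 + 0.45568·0.71·0.16 + 0.77728·0.29·0.84 + 0.873718·0.29·0.16 = 0.305507
Posterior = 0.229886 / 0.305507 ≈ 0.752

Now condition on the additional information:
Sum P(high score|·) weighted by the priors over both values of easy paper:
  P(high score | strong preparation) = 0.45568·0.71 + 0.873718·0.29
        = 0.323533 + 0.253378 = 0.576911
Keeping only the easy paper-present terms gives 0.253378, so
  P(easy paper | high score, strong preparation) = 0.253378 / 0.576911 ≈ 0.439
— strong preparation explains away the evidence for easy paper.

P(easy paper | high score) ≈ 0.752; P(easy paper | high score, strong preparation) ≈ 0.439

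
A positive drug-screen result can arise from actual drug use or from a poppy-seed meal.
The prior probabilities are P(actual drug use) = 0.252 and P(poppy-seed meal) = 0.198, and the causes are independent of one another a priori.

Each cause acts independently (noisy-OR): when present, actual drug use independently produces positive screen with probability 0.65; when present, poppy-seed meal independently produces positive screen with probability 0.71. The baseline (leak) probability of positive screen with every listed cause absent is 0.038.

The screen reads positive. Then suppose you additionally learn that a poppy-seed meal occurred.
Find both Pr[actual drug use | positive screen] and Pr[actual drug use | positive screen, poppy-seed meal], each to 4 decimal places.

Pr[actual drug use | positive screen] ≈ 0.5802; Pr[actual drug use | positive screen, poppy-seed meal] ≈ 0.2966

Under noisy-OR, P(positive screen | causes) = 1 − (1−0.038)·∏(1−qᵢ) over the active causes.
By total probability over the 4 (actual drug use, poppy-seed meal) configurations:
  P(positive screen) = 0.038·0.748·0.802 + 0.72102·0.748·0.198 + 0.6633·0.252·0.802 + 0.902357·0.252·0.198
        = 0.022796 + 0.106786 + 0.134056 + 0.045024 = 0.308662
Keeping only the actual drug use-present terms gives 0.179080, so
  P(actual drug use | positive screen) = 0.179080 / 0.308662 ≈ 0.5802

Now condition on the additional information:
Numerator (weight on configurations with actual drug use): 0.902357*0.252 = 0.227394
Denominator P(positive screen | poppy-seed meal): 0.72102*0.748 + 0.902357*0.252 = 0.766717
Posterior = 0.227394 / 0.766717 ≈ 0.2966
— poppy-seed meal explains away the evidence for actual drug use.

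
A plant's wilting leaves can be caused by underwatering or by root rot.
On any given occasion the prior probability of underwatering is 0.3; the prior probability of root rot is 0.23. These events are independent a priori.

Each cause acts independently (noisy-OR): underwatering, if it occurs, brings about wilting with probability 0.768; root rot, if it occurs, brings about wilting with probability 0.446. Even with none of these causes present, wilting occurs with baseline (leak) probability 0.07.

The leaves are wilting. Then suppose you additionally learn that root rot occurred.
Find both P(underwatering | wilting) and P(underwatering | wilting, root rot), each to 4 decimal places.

Under noisy-OR, P(wilting | causes) = 1 − (1−0.07)·∏(1−qᵢ) over the active causes.
Numerator (weight on configurations with underwatering): 0.181159 + 0.060752 = 0.241911
Denominator P(wilting): 0.07×0.7×0.77 + 0.48478×0.7×0.23 + 0.78424×0.3×0.77 + 0.880469×0.3×0.23 = 0.357691
Posterior = 0.241911 / 0.357691 ≈ 0.6763

Now also conditioning on root rot=true:
By total probability over both values of underwatering:
  P(wilting | root rot) = 0.48478·0.7 + 0.880469·0.3
        = 0.339346 + 0.264141 = 0.603487
Configurations with underwatering contribute 0.264141, so
  P(underwatering | wilting, root rot) = 0.264141 / 0.603487 ≈ 0.4377
Conditioning on root rot lowers the posterior on underwatering: the classic explaining-away effect in a common-effect structure.

P(underwatering | wilting) ≈ 0.6763; P(underwatering | wilting, root rot) ≈ 0.4377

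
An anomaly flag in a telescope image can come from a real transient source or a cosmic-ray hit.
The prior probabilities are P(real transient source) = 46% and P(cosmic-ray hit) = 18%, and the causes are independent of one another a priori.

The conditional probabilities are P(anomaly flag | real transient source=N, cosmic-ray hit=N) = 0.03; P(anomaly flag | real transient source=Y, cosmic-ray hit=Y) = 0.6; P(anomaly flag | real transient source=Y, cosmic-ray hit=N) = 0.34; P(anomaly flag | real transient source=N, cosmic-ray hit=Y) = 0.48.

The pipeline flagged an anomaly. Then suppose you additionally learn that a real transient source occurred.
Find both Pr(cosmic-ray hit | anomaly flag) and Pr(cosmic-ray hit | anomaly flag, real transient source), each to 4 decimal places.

Pr(cosmic-ray hit | anomaly flag) ≈ 0.4050; Pr(cosmic-ray hit | anomaly flag, real transient source) ≈ 0.2792

P(anomaly flag) = 0.03·0.54·0.82 + 0.48·0.54·0.18 + 0.34·0.46·0.82 + 0.6·0.46·0.18 = 0.013284 + 0.046656 + 0.128248 + 0.049680 = 0.237868
Restricting to configurations with cosmic-ray hit present: 0.046656 + 0.049680 = 0.096336.
So P(cosmic-ray hit | anomaly flag) = 0.096336/0.237868 ≈ 0.4050.

Now condition on the additional information:
By total probability over both values of cosmic-ray hit:
  P(anomaly flag | real transient source) = 0.34·0.82 + 0.6·0.18
        = 0.278800 + 0.108000 = 0.386800
Configurations with cosmic-ray hit contribute 0.108000, so
  P(cosmic-ray hit | anomaly flag, real transient source) = 0.108000 / 0.386800 ≈ 0.2792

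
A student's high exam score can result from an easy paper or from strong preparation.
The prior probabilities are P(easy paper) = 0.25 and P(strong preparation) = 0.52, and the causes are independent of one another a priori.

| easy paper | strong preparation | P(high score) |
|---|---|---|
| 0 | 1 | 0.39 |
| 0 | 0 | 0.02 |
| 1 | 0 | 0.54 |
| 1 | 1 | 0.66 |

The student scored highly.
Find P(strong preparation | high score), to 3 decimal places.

For the numerator, keep only strong preparation=true terms: 0.152100 + 0.085800 = 0.237900
Denominator P(high score): 0.02·0.75·0.48 + 0.39·0.75·0.52 + 0.54·0.25·0.48 + 0.66·0.25·0.52 = 0.309900
P(strong preparation | high score) = 0.237900/0.309900 ≈ 0.768

P(strong preparation | high score) ≈ 0.768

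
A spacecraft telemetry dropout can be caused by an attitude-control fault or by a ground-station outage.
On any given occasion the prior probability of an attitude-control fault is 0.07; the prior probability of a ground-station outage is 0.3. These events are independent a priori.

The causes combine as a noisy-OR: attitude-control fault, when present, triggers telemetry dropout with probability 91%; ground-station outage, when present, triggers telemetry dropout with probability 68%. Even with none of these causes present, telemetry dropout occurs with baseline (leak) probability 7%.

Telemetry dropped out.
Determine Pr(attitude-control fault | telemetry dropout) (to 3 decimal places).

Pr(attitude-control fault | telemetry dropout) ≈ 0.213

Under noisy-OR, P(telemetry dropout | causes) = 1 − (1−0.07)·∏(1−qᵢ) over the active causes.
Numerator (weight on configurations with attitude-control fault): 0.044899 + 0.020438 = 0.065337
The normalizing constant is 0.07×0.93×0.7 + 0.7024×0.93×0.3 + 0.9163×0.07×0.7 + 0.973216×0.07×0.3 = 0.306877
P(attitude-control fault | telemetry dropout) = 0.065337/0.306877 ≈ 0.213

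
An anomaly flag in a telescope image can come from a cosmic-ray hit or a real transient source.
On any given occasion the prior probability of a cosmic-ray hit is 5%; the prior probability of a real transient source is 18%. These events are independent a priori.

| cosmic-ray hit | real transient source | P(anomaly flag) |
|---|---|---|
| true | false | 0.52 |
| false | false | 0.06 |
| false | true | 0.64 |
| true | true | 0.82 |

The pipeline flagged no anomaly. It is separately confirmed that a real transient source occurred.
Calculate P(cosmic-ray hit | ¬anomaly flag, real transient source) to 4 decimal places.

P(¬anomaly flag | real transient source) = 0.36·0.95 + 0.18·0.05 = 0.342000 + 0.009000 = 0.351000
Of this, 0.009000 comes from 0.18·0.05 (the cosmic-ray hit=true cases).
P(cosmic-ray hit | ¬anomaly flag, real transient source) = 0.009000 / 0.351000 ≈ 0.0256

P(cosmic-ray hit | ¬anomaly flag, real transient source) ≈ 0.0256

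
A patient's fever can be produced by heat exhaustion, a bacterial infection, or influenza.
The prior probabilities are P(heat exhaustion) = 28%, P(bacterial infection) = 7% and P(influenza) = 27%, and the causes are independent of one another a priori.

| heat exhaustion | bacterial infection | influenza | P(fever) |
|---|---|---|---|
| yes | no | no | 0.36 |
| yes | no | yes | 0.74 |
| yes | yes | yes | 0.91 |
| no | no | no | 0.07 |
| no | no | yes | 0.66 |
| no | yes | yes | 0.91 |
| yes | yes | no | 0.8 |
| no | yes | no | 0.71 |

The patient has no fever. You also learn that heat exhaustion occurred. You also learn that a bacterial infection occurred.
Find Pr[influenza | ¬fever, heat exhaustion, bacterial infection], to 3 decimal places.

Pr[influenza | ¬fever, heat exhaustion, bacterial infection] ≈ 0.143

Sum P(¬fever|·) weighted by the priors over both values of influenza:
  P(¬fever | heat exhaustion, bacterial infection) = 0.2·0.73 + 0.09·0.27
        = 0.146000 + 0.024300 = 0.170300
Configurations with influenza contribute 0.024300, so
  P(influenza | ¬fever, heat exhaustion, bacterial infection) = 0.024300 / 0.170300 ≈ 0.143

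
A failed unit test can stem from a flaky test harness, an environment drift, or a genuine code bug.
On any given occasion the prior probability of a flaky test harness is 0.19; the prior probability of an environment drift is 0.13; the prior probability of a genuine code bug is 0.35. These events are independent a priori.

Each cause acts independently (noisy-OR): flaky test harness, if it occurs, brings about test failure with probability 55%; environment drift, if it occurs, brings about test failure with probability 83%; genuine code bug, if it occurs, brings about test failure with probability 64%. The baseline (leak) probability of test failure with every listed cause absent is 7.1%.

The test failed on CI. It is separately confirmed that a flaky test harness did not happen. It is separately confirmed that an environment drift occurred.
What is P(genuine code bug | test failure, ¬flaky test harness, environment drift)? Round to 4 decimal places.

P(genuine code bug | test failure, ¬flaky test harness, environment drift) ≈ 0.3762

Under noisy-OR, P(test failure | causes) = 1 − (1−0.071)·∏(1−qᵢ) over the active causes.
P(test failure | ¬flaky test harness, environment drift) = 0.84207*0.65 + 0.943145*0.35 = 0.547346 + 0.330101 = 0.877447
Of this, 0.330101 comes from 0.943145*0.35 (the genuine code bug=true cases).
P(genuine code bug | test failure, ¬flaky test harness, environment drift) = 0.330101 / 0.877447 ≈ 0.3762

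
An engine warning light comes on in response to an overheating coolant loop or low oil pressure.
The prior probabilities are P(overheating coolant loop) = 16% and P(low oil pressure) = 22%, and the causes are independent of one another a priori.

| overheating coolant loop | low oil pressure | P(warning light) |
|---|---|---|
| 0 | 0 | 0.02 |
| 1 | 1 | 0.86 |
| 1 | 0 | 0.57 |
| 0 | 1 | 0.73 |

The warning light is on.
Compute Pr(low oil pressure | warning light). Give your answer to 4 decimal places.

P(warning light) = 0.02·0.84·0.78 + 0.73·0.84·0.22 + 0.57·0.16·0.78 + 0.86·0.16·0.22 = 0.013104 + 0.134904 + 0.071136 + 0.030272 = 0.249416
The low oil pressure-present share is 0.134904 + 0.030272 = 0.165176.
So P(low oil pressure | warning light) = 0.165176/0.249416 ≈ 0.6623.

Pr(low oil pressure | warning light) ≈ 0.6623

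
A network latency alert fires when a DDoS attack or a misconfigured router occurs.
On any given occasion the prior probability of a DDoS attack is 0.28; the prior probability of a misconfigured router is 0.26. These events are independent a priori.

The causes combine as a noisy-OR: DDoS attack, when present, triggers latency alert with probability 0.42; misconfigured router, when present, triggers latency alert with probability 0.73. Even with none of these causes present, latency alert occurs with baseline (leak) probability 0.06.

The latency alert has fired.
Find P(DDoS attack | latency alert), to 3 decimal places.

P(DDoS attack | latency alert) ≈ 0.477

Under noisy-OR, P(latency alert | causes) = 1 − (1−0.06)·∏(1−qᵢ) over the active causes.
By total probability over the 4 (DDoS attack, misconfigured router) configurations:
  P(latency alert) = 0.06·0.72·0.74 + 0.7462·0.72·0.26 + 0.4548·0.28·0.74 + 0.852796·0.28·0.26
        = 0.031968 + 0.139689 + 0.094235 + 0.062084 = 0.327976
The terms with DDoS attack present sum to 0.156319, so
  P(DDoS attack | latency alert) = 0.156319 / 0.327976 ≈ 0.477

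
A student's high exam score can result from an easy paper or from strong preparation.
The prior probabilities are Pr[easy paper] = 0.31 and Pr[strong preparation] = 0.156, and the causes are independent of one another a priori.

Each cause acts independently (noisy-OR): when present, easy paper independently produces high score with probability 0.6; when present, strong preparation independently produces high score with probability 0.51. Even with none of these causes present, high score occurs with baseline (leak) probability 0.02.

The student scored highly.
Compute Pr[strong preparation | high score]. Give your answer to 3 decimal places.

Pr[strong preparation | high score] ≈ 0.358

Under noisy-OR, P(high score | causes) = 1 − (1−0.02)·∏(1−qᵢ) over the active causes.
For the numerator, keep only strong preparation=true terms: 0.055951 + 0.039071 = 0.095022
Normalizer over all consistent configurations: 0.02·0.69·0.844 + 0.5198·0.69·0.156 + 0.608·0.31·0.844 + 0.80792·0.31·0.156 = 0.265746
P(strong preparation | high score) = 0.095022/0.265746 ≈ 0.358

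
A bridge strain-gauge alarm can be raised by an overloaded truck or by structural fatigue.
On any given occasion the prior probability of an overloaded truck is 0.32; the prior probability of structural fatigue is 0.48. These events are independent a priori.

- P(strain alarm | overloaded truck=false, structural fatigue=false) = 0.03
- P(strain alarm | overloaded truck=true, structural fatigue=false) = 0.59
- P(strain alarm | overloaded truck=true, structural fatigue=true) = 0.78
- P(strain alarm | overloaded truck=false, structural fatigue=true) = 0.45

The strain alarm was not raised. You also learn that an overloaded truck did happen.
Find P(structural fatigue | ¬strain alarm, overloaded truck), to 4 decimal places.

P(structural fatigue | ¬strain alarm, overloaded truck) ≈ 0.3312

Sum P(¬strain alarm|·) weighted by the priors over both values of structural fatigue:
  P(¬strain alarm | overloaded truck) = 0.41·0.52 + 0.22·0.48
        = 0.213200 + 0.105600 = 0.318800
Configurations with structural fatigue contribute 0.105600, so
  P(structural fatigue | ¬strain alarm, overloaded truck) = 0.105600 / 0.318800 ≈ 0.3312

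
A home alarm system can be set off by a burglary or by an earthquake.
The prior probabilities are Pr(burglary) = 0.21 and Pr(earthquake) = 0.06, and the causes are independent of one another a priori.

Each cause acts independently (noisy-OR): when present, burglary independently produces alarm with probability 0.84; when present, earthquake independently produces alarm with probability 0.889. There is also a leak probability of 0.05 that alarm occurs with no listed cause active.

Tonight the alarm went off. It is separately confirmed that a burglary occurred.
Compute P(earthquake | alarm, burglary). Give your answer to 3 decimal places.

P(earthquake | alarm, burglary) ≈ 0.069

Under noisy-OR, P(alarm | causes) = 1 − (1−0.05)·∏(1−qᵢ) over the active causes.
Numerator (weight on configurations with earthquake): 0.983128*0.06 = 0.058988
The normalizing constant is 0.848*0.94 + 0.983128*0.06 = 0.856108
Posterior = 0.058988 / 0.856108 ≈ 0.069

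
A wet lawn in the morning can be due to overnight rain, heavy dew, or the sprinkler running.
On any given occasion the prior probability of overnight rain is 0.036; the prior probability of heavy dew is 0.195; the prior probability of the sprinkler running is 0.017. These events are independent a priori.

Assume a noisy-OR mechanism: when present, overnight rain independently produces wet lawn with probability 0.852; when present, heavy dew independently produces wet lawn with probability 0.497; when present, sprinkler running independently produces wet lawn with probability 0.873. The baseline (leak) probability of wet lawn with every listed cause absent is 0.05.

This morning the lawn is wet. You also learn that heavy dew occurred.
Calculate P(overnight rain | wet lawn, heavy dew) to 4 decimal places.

P(overnight rain | wet lawn, heavy dew) ≈ 0.0616

Under noisy-OR, P(wet lawn | causes) = 1 − (1−0.05)·∏(1−qᵢ) over the active causes.
P(wet lawn | heavy dew) = 0.52215*0.964*0.983 + 0.939313*0.964*0.017 + 0.929278*0.036*0.983 + 0.991018*0.036*0.017 = 0.494796 + 0.015393 + 0.032885 + 0.000607 = 0.543681
Of this, 0.033492 comes from 0.032885 + 0.000607 (the overnight rain=true cases).
Hence the posterior is 0.033492/0.543681 ≈ 0.0616.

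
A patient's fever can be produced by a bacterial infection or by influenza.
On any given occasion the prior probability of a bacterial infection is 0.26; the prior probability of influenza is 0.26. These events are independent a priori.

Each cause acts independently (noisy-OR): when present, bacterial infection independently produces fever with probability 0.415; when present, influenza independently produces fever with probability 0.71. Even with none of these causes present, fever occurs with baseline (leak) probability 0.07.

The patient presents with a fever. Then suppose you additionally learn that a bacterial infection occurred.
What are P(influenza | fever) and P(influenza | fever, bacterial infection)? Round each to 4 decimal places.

P(influenza | fever) ≈ 0.6103; P(influenza | fever, bacterial infection) ≈ 0.3936

Under noisy-OR, P(fever | causes) = 1 − (1−0.07)·∏(1−qᵢ) over the active causes.
Sum P(fever|·) weighted by the priors over the 4 (bacterial infection, influenza) configurations:
  P(fever) = 0.07×0.74×0.74 + 0.7303×0.74×0.26 + 0.45595×0.26×0.74 + 0.842226×0.26×0.26
        = 0.038332 + 0.140510 + 0.087725 + 0.056934 = 0.323501
The terms with influenza present sum to 0.197444, so
  P(influenza | fever) = 0.197444 / 0.323501 ≈ 0.6103

Now also conditioning on bacterial infection=true:
For the numerator, keep only influenza=true terms: 0.842226·0.26 = 0.218979
The normalizing constant is 0.45595·0.74 + 0.842226·0.26 = 0.556382
P(influenza | fever, bacterial infection) = 0.218979/0.556382 ≈ 0.3936
The drop from 0.6103 to 0.3936 is the explaining-away (discounting) effect.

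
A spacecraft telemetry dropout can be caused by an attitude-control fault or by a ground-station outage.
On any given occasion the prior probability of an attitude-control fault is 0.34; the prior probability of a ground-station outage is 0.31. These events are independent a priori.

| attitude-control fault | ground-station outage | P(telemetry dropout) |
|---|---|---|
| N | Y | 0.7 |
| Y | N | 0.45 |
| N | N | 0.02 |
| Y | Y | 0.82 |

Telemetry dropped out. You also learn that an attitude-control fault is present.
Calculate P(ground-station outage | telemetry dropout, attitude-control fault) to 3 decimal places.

P(telemetry dropout | attitude-control fault) = 0.45*0.69 + 0.82*0.31 = 0.310500 + 0.254200 = 0.564700
Of this, 0.254200 comes from 0.82*0.31 (the ground-station outage=true cases).
P(ground-station outage | telemetry dropout, attitude-control fault) = 0.254200 / 0.564700 ≈ 0.450

P(ground-station outage | telemetry dropout, attitude-control fault) ≈ 0.450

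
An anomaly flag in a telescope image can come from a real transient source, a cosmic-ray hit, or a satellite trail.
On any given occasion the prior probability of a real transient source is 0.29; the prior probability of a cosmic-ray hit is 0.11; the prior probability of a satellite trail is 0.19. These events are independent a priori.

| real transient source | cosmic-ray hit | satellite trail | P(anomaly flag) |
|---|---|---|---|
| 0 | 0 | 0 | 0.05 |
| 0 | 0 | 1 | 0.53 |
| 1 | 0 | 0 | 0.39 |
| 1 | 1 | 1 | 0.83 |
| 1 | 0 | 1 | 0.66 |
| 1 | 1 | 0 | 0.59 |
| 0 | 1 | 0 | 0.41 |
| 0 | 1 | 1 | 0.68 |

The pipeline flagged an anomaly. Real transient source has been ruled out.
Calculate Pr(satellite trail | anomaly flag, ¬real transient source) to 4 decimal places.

P(anomaly flag | ¬real transient source) = 0.05×0.89×0.81 + 0.53×0.89×0.19 + 0.41×0.11×0.81 + 0.68×0.11×0.19 = 0.036045 + 0.089623 + 0.036531 + 0.014212 = 0.176411
Restricting to configurations with satellite trail present: 0.089623 + 0.014212 = 0.103835.
P(satellite trail | anomaly flag, ¬real transient source) = 0.103835 / 0.176411 ≈ 0.5886

Pr(satellite trail | anomaly flag, ¬real transient source) ≈ 0.5886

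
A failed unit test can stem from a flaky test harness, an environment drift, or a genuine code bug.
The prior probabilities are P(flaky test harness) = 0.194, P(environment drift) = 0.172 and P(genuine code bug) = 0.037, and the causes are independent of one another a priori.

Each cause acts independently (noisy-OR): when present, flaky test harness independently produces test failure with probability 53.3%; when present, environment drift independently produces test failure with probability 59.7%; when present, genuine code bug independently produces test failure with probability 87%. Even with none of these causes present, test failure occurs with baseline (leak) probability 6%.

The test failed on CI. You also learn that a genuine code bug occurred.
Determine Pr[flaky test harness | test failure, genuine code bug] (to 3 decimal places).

Pr[flaky test harness | test failure, genuine code bug] ≈ 0.204

Under noisy-OR, P(test failure | causes) = 1 − (1−0.06)·∏(1−qᵢ) over the active causes.
P(test failure | genuine code bug) = 0.8778*0.806*0.828 + 0.950753*0.806*0.172 + 0.942933*0.194*0.828 + 0.977002*0.194*0.172 = 0.585816 + 0.131805 + 0.151465 + 0.032601 = 0.901687
The flaky test harness-present share is 0.151465 + 0.032601 = 0.184066.
P(flaky test harness | test failure, genuine code bug) = 0.184066 / 0.901687 ≈ 0.204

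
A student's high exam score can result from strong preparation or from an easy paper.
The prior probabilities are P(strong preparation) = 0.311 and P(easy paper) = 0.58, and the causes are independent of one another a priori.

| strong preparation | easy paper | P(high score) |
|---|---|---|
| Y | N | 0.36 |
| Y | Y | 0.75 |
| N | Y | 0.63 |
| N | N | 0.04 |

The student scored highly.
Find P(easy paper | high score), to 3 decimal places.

P(easy paper | high score) ≈ 0.869

P(high score) = 0.04*0.689*0.42 + 0.63*0.689*0.58 + 0.36*0.311*0.42 + 0.75*0.311*0.58 = 0.011575 + 0.251761 + 0.047023 + 0.135285 = 0.445644
Restricting to configurations with easy paper present: 0.251761 + 0.135285 = 0.387046.
Hence the posterior is 0.387046/0.445644 ≈ 0.869.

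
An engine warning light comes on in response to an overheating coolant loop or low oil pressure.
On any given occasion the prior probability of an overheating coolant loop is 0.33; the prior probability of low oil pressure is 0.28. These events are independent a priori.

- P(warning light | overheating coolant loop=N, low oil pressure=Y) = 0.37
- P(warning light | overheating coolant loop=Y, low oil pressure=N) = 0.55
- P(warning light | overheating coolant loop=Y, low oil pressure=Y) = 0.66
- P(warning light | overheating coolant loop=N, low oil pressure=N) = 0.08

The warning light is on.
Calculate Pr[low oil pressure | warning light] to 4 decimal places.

P(warning light) = 0.08*0.67*0.72 + 0.37*0.67*0.28 + 0.55*0.33*0.72 + 0.66*0.33*0.28 = 0.038592 + 0.069412 + 0.130680 + 0.060984 = 0.299668
Of this, 0.130396 comes from 0.069412 + 0.060984 (the low oil pressure=true cases).
So P(low oil pressure | warning light) = 0.130396/0.299668 ≈ 0.4351.

Pr[low oil pressure | warning light] ≈ 0.4351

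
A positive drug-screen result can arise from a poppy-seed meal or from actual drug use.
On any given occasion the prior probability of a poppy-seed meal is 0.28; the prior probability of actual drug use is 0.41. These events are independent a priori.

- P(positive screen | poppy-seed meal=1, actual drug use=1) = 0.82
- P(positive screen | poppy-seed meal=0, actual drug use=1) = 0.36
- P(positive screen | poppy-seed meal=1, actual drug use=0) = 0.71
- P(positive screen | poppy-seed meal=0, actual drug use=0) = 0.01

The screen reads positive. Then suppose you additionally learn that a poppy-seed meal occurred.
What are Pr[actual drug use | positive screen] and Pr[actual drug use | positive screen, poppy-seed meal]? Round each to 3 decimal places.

P(positive screen) = 0.01*0.72*0.59 + 0.36*0.72*0.41 + 0.71*0.28*0.59 + 0.82*0.28*0.41 = 0.004248 + 0.106272 + 0.117292 + 0.094136 = 0.321948
Of this, 0.200408 comes from 0.106272 + 0.094136 (the actual drug use=true cases).
Hence the posterior is 0.200408/0.321948 ≈ 0.622.

Now condition on the additional information:
P(positive screen | poppy-seed meal) = 0.71·0.59 + 0.82·0.41 = 0.418900 + 0.336200 = 0.755100
Of this, 0.336200 comes from 0.82·0.41 (the actual drug use=true cases).
Hence the posterior is 0.336200/0.755100 ≈ 0.445.

Pr[actual drug use | positive screen] ≈ 0.622; Pr[actual drug use | positive screen, poppy-seed meal] ≈ 0.445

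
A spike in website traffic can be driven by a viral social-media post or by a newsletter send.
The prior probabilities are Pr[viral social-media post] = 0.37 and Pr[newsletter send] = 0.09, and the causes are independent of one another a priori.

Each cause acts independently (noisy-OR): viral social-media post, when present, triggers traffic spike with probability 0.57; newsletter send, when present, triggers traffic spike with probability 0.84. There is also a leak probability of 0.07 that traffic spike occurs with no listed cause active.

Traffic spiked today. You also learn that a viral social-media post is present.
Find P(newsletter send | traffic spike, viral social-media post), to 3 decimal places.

Under noisy-OR, P(traffic spike | causes) = 1 − (1−0.07)·∏(1−qᵢ) over the active causes.
P(traffic spike | viral social-media post) = 0.6001·0.91 + 0.936016·0.09 = 0.546091 + 0.084241 = 0.630332
The newsletter send-present share is 0.936016·0.09 = 0.084241.
P(newsletter send | traffic spike, viral social-media post) = 0.084241 / 0.630332 ≈ 0.134

P(newsletter send | traffic spike, viral social-media post) ≈ 0.134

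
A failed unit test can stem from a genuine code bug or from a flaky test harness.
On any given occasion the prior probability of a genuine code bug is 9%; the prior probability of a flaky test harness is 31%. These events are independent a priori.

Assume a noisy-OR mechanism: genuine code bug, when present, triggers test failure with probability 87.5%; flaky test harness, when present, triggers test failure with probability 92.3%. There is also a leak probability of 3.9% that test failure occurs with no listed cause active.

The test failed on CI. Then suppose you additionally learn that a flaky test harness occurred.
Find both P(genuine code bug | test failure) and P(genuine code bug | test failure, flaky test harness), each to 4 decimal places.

P(genuine code bug | test failure) ≈ 0.2236; P(genuine code bug | test failure, flaky test harness) ≈ 0.0957

Under noisy-OR, P(test failure | causes) = 1 − (1−0.039)·∏(1−qᵢ) over the active causes.
For the numerator, keep only genuine code bug=true terms: 0.054640 + 0.027642 = 0.082282
Denominator P(test failure): 0.039×0.91×0.69 + 0.926003×0.91×0.31 + 0.879875×0.09×0.69 + 0.99075×0.09×0.31 = 0.367995
Posterior = 0.082282 / 0.367995 ≈ 0.2236

Now also conditioning on flaky test harness=true:
For the numerator, keep only genuine code bug=true terms: 0.99075·0.09 = 0.089167
The normalizing constant is 0.926003·0.91 + 0.99075·0.09 = 0.931830
P(genuine code bug | test failure, flaky test harness) = 0.089167/0.931830 ≈ 0.0957
This is intercausal reasoning (explaining away): once flaky test harness accounts for the test failure, genuine code bug becomes less likely.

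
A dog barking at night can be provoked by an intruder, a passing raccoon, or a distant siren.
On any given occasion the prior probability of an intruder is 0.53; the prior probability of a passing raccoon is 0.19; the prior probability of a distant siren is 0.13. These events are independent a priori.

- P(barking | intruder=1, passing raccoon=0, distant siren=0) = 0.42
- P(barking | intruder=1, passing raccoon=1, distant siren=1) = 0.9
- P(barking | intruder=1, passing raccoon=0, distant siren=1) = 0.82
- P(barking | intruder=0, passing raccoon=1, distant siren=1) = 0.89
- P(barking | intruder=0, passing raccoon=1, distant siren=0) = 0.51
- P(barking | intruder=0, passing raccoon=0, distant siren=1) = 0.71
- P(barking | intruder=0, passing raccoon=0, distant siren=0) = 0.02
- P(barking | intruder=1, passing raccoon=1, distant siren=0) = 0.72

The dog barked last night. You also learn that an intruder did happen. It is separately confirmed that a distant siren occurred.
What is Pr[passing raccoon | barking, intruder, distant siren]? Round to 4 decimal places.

Pr[passing raccoon | barking, intruder, distant siren] ≈ 0.2047

Enumerate both values of passing raccoon and weight by the priors:
  P(barking | intruder, distant siren) = 0.82*0.81 + 0.9*0.19
        = 0.664200 + 0.171000 = 0.835200
The terms with passing raccoon present sum to 0.171000, so
  P(passing raccoon | barking, intruder, distant siren) = 0.171000 / 0.835200 ≈ 0.2047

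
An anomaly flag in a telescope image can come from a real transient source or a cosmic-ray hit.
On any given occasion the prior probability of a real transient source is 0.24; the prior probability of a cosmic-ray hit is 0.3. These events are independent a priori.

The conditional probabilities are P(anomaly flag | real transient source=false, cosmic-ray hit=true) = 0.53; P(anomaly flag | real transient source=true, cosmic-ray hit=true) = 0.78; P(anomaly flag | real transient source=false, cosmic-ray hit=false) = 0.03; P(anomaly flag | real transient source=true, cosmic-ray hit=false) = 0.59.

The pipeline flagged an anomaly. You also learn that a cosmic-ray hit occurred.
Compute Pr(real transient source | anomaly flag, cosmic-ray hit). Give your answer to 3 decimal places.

Numerator (weight on configurations with real transient source): 0.78·0.24 = 0.187200
Normalizer over all consistent configurations: 0.53·0.76 + 0.78·0.24 = 0.590000
P(real transient source | anomaly flag, cosmic-ray hit) = 0.187200/0.590000 ≈ 0.317

Pr(real transient source | anomaly flag, cosmic-ray hit) ≈ 0.317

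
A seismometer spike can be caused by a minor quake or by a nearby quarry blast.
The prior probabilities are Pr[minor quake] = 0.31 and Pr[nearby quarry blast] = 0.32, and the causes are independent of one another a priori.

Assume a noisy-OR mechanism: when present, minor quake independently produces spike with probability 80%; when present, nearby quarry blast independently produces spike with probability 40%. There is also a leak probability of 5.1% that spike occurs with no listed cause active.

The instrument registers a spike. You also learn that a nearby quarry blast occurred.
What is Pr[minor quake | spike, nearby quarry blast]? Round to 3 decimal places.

Pr[minor quake | spike, nearby quarry blast] ≈ 0.480

Under noisy-OR, P(spike | causes) = 1 − (1−0.051)·∏(1−qᵢ) over the active causes.
P(spike | nearby quarry blast) = 0.4306*0.69 + 0.88612*0.31 = 0.297114 + 0.274697 = 0.571811
Restricting to configurations with minor quake present: 0.88612*0.31 = 0.274697.
P(minor quake | spike, nearby quarry blast) = 0.274697 / 0.571811 ≈ 0.480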